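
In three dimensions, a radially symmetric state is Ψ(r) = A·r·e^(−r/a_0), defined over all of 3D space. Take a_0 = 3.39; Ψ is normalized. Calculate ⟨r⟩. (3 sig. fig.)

The expectation value is the |Ψ|²-weighted average of r: ∫ r|Ψ|² 4πr² dr.
The ratio of the moment integral to the normalization integral gives ⟨r⟩ = 5·a_0/2.
Putting a_0 = 3.39 gives 8.475.

⟨r⟩ ≈ 8.48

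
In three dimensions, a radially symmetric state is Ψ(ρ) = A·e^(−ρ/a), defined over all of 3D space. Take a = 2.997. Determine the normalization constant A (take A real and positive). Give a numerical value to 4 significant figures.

A ≈ 0.1087

Require ∫ |Ψ|² 4πρ² dρ = 1 over the whole domain.
The angular integral contributes 4π, leaving ∫₀^∞ ρ²|Ψ|² dρ.
Recall ∫₀^∞ ρ^m e^(−ρ/β) dρ = m!·β^(m+1), the integral (without the A² prefactor) comes out to π·a^3.
Substituting a = 2.997 gives A² = 0.011825, so A = 0.10874.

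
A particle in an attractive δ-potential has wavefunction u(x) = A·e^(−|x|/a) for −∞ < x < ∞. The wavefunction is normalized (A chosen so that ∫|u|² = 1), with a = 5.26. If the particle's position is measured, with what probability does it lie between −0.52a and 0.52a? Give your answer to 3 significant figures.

P = ∫_{−0.52a}^{0.52a} |u(x)|² dx.
Since A² = 1/(a), this is the region integral divided by the full normalization integral.
Both integrals are even about x = 0, so only the x ≥ 0 halves are needed (the factors of 2 cancel). Let t = x/a; then A² and the length scale cancel, so P = ∫_{0}^{0.52} e^(-2·t) dt ÷ ∫_{0}^{∞} e^(-2·t) dt.
With ∫ e^(-2·t) dt = -e^(-2·t)/2 + C, the region integral is 1/2 - e^(-26/25)/2 and the full one is 1/2.
Evaluating gives P = 0.6465.

P ≈ 0.647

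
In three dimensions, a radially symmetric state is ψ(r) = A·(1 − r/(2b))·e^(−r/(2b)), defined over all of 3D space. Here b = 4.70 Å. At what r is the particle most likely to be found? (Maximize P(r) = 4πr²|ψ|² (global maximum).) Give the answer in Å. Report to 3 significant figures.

The maximum of P(r) = 4πr²|ψ|² occurs where its derivative vanishes.
Solving yields r = b·(√(5) + 3).
With b = 4.70, the most probable radial distance is 24.61 Å.

r ≈ 24.6 Å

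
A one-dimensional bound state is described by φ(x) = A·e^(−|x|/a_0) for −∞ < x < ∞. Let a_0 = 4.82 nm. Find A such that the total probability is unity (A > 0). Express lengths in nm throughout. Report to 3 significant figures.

A ≈ 0.455 nm^(-1/2)

Normalization requires ∫|φ|² dx = 1, integrated from −∞ to ∞.
Using ∫₀^∞ xⁿ e^(−αx) dx = n!/αⁿ⁺¹, ∫|φ|² dx = A²·(a_0).
Setting this equal to 1 gives A² = 1/(a_0).
Plugging in a_0 = 4.82 yields A = 0.4555.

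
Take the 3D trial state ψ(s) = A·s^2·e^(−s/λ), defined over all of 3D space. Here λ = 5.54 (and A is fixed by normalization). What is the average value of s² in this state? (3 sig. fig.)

By definition ⟨s²⟩ = ∫ s^2 |ψ(s)|² 4πs² ds.
The ratio of the moment integral to the normalization integral gives ⟨s²⟩ = 14·λ^2.
Putting λ = 5.54 gives 429.7.

⟨s^2⟩ ≈ 430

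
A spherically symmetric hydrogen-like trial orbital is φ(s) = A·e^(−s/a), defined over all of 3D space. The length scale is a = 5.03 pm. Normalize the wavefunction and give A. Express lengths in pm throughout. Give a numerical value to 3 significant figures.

A ≈ 0.0500 pm^(-3/2)

The normalization condition is ∫|φ|² 4πs² ds = 1 from 0 to ∞.
In 3D with spherical symmetry the volume element is 4πs² ds.
∫|φ|² 4πs² ds = A²·(π·a^3).
Hence A² = 1/[π·a^3].
Substituting a = 5.03 gives A² = 0.002501, so A = 0.05001.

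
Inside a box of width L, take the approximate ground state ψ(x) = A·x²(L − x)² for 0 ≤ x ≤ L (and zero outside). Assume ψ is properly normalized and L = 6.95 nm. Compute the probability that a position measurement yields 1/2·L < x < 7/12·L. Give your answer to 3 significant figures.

The probability is P = ∫ |ψ|² dx over [1/2·L, 7/12·L].
With A² fixed by ∫|ψ|² = 1, i.e. A² = (L^9/630)^(−1), substitute and integrate.
Let u = x/L; then A² and the length scale cancel, so P = ∫_{1/2}^{7/12} u^4·(1 - u)^4 du ÷ ∫_{0}^{1} u^4·(1 - u)^4 du.
With ∫ u^4·(1 - u)^4 du = u^5·(70·u^4 - 315·u^3 + 540·u^2 - 420·u + 126)/630 + C, the region integral is ≈ 0.00031376 and the full one is 1/630.
This works out to P = 0.1977.

P ≈ 0.198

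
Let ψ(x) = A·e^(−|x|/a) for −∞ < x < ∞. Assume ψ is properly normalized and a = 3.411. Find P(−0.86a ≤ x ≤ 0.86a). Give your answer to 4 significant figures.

The probability is P = ∫ |ψ|² dx over [−0.86a, 0.86a].
Since A² = 1/(a), this is the region integral divided by the full normalization integral.
Both integrals are even about x = 0, so only the x ≥ 0 halves are needed (the factors of 2 cancel). In terms of u = x/a (A² and the length scale cancel between numerator and denominator), P = [∫_{0}^{0.86} e^(-2·u) du] / [∫_{0}^{∞} e^(-2·u) du].
Using ∫ e^(-2·u) du = -e^(-2·u)/2, the numerator is 1/2 - e^(-43/25)/2 and the denominator is 1/2.
This works out to P = 0.82093.

P ≈ 0.8209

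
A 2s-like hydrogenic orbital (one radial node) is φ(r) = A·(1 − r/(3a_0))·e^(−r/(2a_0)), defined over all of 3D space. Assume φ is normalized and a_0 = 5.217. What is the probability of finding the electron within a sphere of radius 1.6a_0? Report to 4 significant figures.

P ≈ 0.2718

Integrate the radial probability density 4πr²|φ|² over r ≤ 1.6a_0.
The full normalization integral is A²·[8·π·a_0^3/3] = 1, fixing A².
In terms of u = r/a_0 (A², 4π and the length scale all cancel between numerator and denominator), P = [∫_{0}^{1.6} u^2·(1 - u/3)^2·e^(-u) du] / [∫_{0}^{∞} u^2·(1 - u/3)^2·e^(-u) du].
Using ∫ u^2·(1 - u/3)^2·e^(-u) du = (-u^4 + 2·u^3 - 3·u^2 - 6·u - 6)·e^(-u)/9, the numerator is ≈ 0.181182 and the denominator is 2/3.
The region integral divided by the full integral gives P = 0.27177.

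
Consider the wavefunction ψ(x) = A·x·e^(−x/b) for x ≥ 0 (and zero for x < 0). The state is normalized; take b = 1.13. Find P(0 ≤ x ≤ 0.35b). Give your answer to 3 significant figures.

P = ∫_{0}^{0.35b} |ψ(x)|² dx.
With A² fixed by ∫|ψ|² = 1, i.e. A² = (b^3/4)^(−1), substitute and integrate.
Substituting u = x/b, A² and the length scale cancel in the ratio: P = ∫_{0}^{0.35} u^2·e^(-2·u) du / ∫_{0}^{∞} u^2·e^(-2·u) du.
An antiderivative of u^2·e^(-2·u) is -(2·u^2 + 2·u + 1)·e^(-2·u)/4; evaluating from 0 to 0.35 gives 1/4 - 389·e^(-7/10)/800, while the full integral is 1/4.
Taking the ratio, P = 0.03414.

P ≈ 0.0341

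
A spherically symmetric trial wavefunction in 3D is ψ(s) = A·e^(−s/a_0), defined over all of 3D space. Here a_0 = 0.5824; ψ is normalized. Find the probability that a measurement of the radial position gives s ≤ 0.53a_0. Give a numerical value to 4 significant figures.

P ≈ 0.09166

Integrate the radial probability density 4πs²|ψ|² over s ≤ 0.53a_0.
The full normalization integral is A²·[π·a_0^3] = 1, fixing A².
Substituting u = s/a_0, A², 4π and the length scale all cancel in the ratio: P = ∫_{0}^{0.53} u^2·e^(-2·u) du / ∫_{0}^{∞} u^2·e^(-2·u) du.
With ∫ u^2·e^(-2·u) du = -(2·u^2 + 2·u + 1)·e^(-2·u)/4 + C, the region integral is ≈ 0.0229155 and the full one is 1/4.
The region integral divided by the full integral gives P = 0.091662.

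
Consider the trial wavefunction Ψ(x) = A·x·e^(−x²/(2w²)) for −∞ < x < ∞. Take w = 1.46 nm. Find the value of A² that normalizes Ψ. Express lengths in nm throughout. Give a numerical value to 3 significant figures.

Normalization requires ∫|Ψ|² dx = 1, integrated from −∞ to ∞.
Differentiating ∫e^(−αx²) dx = √(π/α) under α to get the higher moments, carrying out the integral gives A² · √(π)·w^3/2.
Setting this equal to 1 gives A² = 1/(√(π)·w^3/2).
With w = 1.46: A² = 0.3626 and A = 0.6021.

A^2 ≈ 0.363 nm^(-3)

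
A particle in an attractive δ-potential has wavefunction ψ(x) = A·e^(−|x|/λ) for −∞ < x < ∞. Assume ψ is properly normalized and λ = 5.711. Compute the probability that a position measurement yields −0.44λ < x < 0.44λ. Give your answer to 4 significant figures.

|ψ|² is the probability density, so P = ∫_{−0.44λ}^{0.44λ} |ψ|² dx.
With A² fixed by ∫|ψ|² = 1, i.e. A² = (λ)^(−1), substitute and integrate.
By symmetry take twice the x ≥ 0 contribution in numerator and denominator; the 2's cancel. Substituting u = x/λ, A² and the length scale cancel in the ratio: P = ∫_{0}^{0.44} e^(-2·u) du / ∫_{0}^{∞} e^(-2·u) du.
An antiderivative of e^(-2·u) is -e^(-2·u)/2; evaluating from 0 to 0.44 gives 1/2 - e^(-22/25)/2, while the full integral is 1/2.
Taking the ratio, P = 0.58522.

P ≈ 0.5852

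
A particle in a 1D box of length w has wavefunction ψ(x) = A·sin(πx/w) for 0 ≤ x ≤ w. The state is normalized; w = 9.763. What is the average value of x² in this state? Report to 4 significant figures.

By definition ⟨x²⟩ = ∫ x^2 |ψ(x)|² dx.
Using sin²θ = (1 − cos 2θ)/2, since the A² factors cancel between numerator and denominator, ⟨x²⟩ = -w^2/(2·π^2) + w^2/3.
With w = 9.763, ⟨x^2⟩ = 26.943.

⟨x^2⟩ ≈ 26.94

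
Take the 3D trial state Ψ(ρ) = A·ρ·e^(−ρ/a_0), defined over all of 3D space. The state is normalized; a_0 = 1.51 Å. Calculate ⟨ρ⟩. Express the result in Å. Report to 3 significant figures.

⟨ρ⟩ ≈ 3.78 Å

The expectation value is the |Ψ|²-weighted average of ρ: ∫ ρ|Ψ|² 4πρ² dρ.
Evaluating both integrals, ⟨ρ⟩ = 5·a_0/2.
Putting a_0 = 1.51 gives 3.775.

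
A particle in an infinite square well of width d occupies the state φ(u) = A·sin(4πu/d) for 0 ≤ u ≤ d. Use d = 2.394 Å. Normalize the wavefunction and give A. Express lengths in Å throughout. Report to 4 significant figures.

A ≈ 0.9140 Å^(-1/2)

Require ∫ |φ|² du = 1 over the whole domain.
With ∫₀^d sin²(nπu/d) du = d/2, carrying out the integral gives A² · d/2.
So A² = (d/2)^(−1).
Plugging in d = 2.394 yields A = 0.91401.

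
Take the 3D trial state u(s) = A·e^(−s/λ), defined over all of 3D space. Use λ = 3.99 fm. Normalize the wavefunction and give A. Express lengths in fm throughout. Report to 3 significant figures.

A ≈ 0.0708 fm^(-3/2)

Require ∫ |u|² 4πs² ds = 1 over the whole domain.
In 3D with spherical symmetry the volume element is 4πs² ds.
Carrying out the integral gives A² · π·λ^3.
So A² = (π·λ^3)^(−1).
Substituting λ = 3.99 gives A² = 0.005011, so A = 0.07079.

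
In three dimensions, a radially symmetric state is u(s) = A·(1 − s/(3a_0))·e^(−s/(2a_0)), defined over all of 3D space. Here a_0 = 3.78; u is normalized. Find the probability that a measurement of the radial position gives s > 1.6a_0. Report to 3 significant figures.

P ≈ 0.728

P = ∫ |u|² 4πs² ds over s > 1.6a_0.
Normalization gives A² = 1/(8·π·a_0^3/3).
Let t = s/a_0; then A², 4π and the length scale all cancel, so P = ∫_{1.6}^{∞} t^2·(1 - t/3)^2·e^(-t) dt ÷ ∫_{0}^{∞} t^2·(1 - t/3)^2·e^(-t) dt.
Using ∫ t^2·(1 - t/3)^2·e^(-t) dt = (-t^4 + 2·t^3 - 3·t^2 - 6·t - 6)·e^(-t)/9, the numerator is ≈ 0.48548 and the denominator is 2/3.
Taking the ratio yields P = 0.7282.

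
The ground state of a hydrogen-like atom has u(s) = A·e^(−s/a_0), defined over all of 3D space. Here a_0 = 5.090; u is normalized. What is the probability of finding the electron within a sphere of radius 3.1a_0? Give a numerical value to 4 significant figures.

P ≈ 0.9464

P = ∫ |u|² 4πs² ds over s ≤ 3.1a_0.
A² is fixed by ∫₀^∞ 4πs²|u|² ds = 1, i.e. A² = (π·a_0^3)^(−1).
In terms of t = s/a_0 (A², 4π and the length scale all cancel between numerator and denominator), P = [∫_{0}^{3.1} t^2·e^(-2·t) dt] / [∫_{0}^{∞} t^2·e^(-2·t) dt].
With ∫ t^2·e^(-2·t) dt = -(2·t^2 + 2·t + 1)·e^(-2·t)/4 + C, the region integral is 1/4 - 1321·e^(-31/5)/200 and the full one is 1/4.
Taking the ratio yields P = 0.94638.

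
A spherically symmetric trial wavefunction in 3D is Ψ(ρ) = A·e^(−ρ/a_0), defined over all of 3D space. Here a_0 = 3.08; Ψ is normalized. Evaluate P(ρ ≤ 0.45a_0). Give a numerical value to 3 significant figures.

P = ∫ |Ψ|² 4πρ² dρ over ρ ≤ 0.45a_0.
Normalization gives A² = 1/(π·a_0^3).
Let u = ρ/a_0; then A², 4π and the length scale all cancel, so P = ∫_{0}^{0.45} u^2·e^(-2·u) du ÷ ∫_{0}^{∞} u^2·e^(-2·u) du.
With ∫ u^2·e^(-2·u) du = -(2·u^2 + 2·u + 1)·e^(-2·u)/4 + C, the region integral is 1/4 - 461·e^(-9/10)/800 and the full one is 1/4.
The region integral divided by the full integral gives P = 0.06286.

P ≈ 0.0629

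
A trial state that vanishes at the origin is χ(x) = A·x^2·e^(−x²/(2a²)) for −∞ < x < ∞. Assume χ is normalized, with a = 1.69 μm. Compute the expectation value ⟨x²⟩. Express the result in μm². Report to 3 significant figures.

⟨x²⟩ = ∫ x^2 |χ|² dx over the full domain.
The ratio of the moment integral to the normalization integral gives ⟨x²⟩ = 5·a^2/2.
Putting a = 1.69 gives 7.140.

⟨x^2⟩ ≈ 7.14 μm^2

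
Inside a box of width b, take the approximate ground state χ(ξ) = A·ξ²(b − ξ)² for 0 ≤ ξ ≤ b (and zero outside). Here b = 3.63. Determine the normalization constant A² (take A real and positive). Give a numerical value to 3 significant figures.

A^2 ≈ 0.00576

The normalization condition is ∫|χ|² dξ = 1 from 0 to b.
The integral (without the A² prefactor) comes out to b^9/630.
Setting this equal to 1 gives A² = 1/(b^9/630).
Plugging in b = 3.63 yields A = 0.07587.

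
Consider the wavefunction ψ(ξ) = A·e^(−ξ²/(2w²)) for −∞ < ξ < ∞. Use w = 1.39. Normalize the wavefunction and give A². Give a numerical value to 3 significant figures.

A^2 ≈ 0.406

The normalization condition is ∫|ψ|² dξ = 1 from −∞ to ∞.
Differentiating ∫e^(−αξ²) dξ = √(π/α) under α to get the higher moments, the integral (without the A² prefactor) comes out to √(π)·w.
So A² = (√(π)·w)^(−1).
With w = 1.39: A² = 0.4059 and A = 0.6371.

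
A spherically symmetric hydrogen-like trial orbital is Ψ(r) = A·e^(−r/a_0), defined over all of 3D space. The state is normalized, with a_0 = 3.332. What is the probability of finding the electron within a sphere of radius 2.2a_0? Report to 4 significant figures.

P ≈ 0.8149

Integrate the radial probability density 4πr²|Ψ|² over r ≤ 2.2a_0.
A² is fixed by ∫₀^∞ 4πr²|Ψ|² dr = 1, i.e. A² = (π·a_0^3)^(−1).
Let u = r/a_0; then A², 4π and the length scale all cancel, so P = ∫_{0}^{2.2} u^2·e^(-2·u) du ÷ ∫_{0}^{∞} u^2·e^(-2·u) du.
Using ∫ u^2·e^(-2·u) du = -(2·u^2 + 2·u + 1)·e^(-2·u)/4, the numerator is 1/4 - 377·e^(-22/5)/100 and the denominator is 1/4.
This evaluates to P = 0.81486.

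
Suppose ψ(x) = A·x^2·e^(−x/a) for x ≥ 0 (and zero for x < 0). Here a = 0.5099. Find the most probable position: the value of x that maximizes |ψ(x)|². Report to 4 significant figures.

x ≈ 1.020

The maximum of |ψ(x)|² occurs where its derivative vanishes.
Solving yields x = 2·a.
With a = 0.5099, the most probable position is 1.0198.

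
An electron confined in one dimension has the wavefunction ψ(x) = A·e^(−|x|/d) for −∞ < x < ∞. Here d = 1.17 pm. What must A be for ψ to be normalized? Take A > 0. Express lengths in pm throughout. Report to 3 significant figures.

A ≈ 0.925 pm^(-1/2)

We need A² ∫|f|² dx = 1, taking the integral from −∞ to ∞.
With ∫₀^∞ x^0 e^(−αx) dx = 0!/α^1, the integral (without the A² prefactor) comes out to d.
Setting this equal to 1 gives A² = 1/(d).
Substituting d = 1.17 gives A² = 0.8547, so A = 0.9245.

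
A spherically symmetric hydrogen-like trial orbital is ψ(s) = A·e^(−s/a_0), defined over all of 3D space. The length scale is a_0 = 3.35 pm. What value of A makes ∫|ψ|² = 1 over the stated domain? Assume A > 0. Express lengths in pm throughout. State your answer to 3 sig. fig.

The normalization condition is ∫|ψ|² 4πs² ds = 1 from 0 to ∞.
(Spherical symmetry: dV = 4πs² ds.)
With ψ = A·e^(−s/a_0), the integral evaluates to A²·[π·a_0^3].
Plugging in a_0 = 3.35 yields A = 0.09201.

A ≈ 0.0920 pm^(-3/2)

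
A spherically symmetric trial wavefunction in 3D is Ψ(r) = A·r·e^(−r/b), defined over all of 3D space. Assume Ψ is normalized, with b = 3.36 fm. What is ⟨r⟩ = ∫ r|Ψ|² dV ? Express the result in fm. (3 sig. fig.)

By definition ⟨r⟩ = ∫ r |Ψ(r)|² 4πr² dr.
Using ∫₀^∞ rⁿ e^(−αr) dr = n!/αⁿ⁺¹, since the A² factors cancel between numerator and denominator, ⟨r⟩ = 5·b/2.
With b = 3.36, ⟨r⟩ = 8.400.

⟨r⟩ ≈ 8.40 fm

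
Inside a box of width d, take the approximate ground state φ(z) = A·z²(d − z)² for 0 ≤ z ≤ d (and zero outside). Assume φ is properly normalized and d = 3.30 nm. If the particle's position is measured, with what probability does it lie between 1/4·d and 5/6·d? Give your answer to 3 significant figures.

P = ∫_{1/4·d}^{5/6·d} |φ(z)|² dz.
The normalization integral ∫|φ|²dz over the whole domain equals d^9/630·A², and A² cancels in the ratio.
Substituting u = z/d, A² and the length scale cancel in the ratio: P = ∫_{1/4}^{5/6} u^4·(1 - u)^4 du / ∫_{0}^{1} u^4·(1 - u)^4 du.
Using ∫ u^4·(1 - u)^4 du = u^5·(70·u^4 - 315·u^3 + 540·u^2 - 420·u + 126)/630, the numerator is ≈ 0.0014954 and the denominator is 1/630.
Taking the ratio, P = 0.9421.

P ≈ 0.942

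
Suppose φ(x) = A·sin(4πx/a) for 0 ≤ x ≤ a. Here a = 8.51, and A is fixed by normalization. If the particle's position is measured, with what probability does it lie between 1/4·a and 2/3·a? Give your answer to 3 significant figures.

The probability is P = ∫ |φ|² dx over [1/4·a, 2/3·a].
Since A² = 1/(a/2), this is the region integral divided by the full normalization integral.
In terms of u = x/a (A² and the length scale cancel between numerator and denominator), P = [∫_{1/4}^{2/3} sin(4·π·u)^2 du] / [∫_{0}^{1} sin(4·π·u)^2 du].
With ∫ sin(4·π·u)^2 du = u/2 - sin(4·π·u)·cos(4·π·u)/(8·π) + C, the region integral is √(3)/(32·π) + 5/24 and the full one is 1/2.
This works out to P = √(3)/(16·π) + 5/12.

P ≈ 0.451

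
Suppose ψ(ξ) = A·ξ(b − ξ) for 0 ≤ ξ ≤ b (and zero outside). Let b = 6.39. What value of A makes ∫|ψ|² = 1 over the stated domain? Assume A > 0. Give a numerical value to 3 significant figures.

Require ∫ |ψ|² dξ = 1 over the whole domain.
Expanding the polynomial and integrating term by term, carrying out the integral gives A² · b^5/30.
Setting this equal to 1 gives A² = 1/(b^5/30).
Plugging in b = 6.39 yields A = 0.05307.

A ≈ 0.0531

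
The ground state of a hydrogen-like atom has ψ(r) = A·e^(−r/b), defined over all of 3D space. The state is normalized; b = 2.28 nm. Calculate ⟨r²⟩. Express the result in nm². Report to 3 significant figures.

⟨r^2⟩ ≈ 15.6 nm^2

The expectation value is the |ψ|²-weighted average of r^2: ∫ r^2|ψ|² 4πr² dr.
Recall ∫₀^∞ r^m e^(−r/β) dr = m!·β^(m+1), since the A² factors cancel between numerator and denominator, ⟨r²⟩ = 3·b^2.
Putting b = 2.28 gives 15.60.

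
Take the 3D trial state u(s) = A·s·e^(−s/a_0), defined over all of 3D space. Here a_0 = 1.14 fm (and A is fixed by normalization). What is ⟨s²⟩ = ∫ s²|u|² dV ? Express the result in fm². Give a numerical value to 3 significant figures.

⟨s^2⟩ ≈ 9.75 fm^2

⟨s²⟩ = ∫ s^2 |u|² 4πs² ds over the full domain.
The ratio of the moment integral to the normalization integral gives ⟨s²⟩ = 15·a_0^2/2.
With a_0 = 1.14, ⟨s^2⟩ = 9.747.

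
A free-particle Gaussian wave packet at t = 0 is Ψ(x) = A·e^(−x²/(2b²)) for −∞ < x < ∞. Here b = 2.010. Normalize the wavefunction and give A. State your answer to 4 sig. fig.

A ≈ 0.5298

Normalization requires ∫|Ψ|² dx = 1, integrated from −∞ to ∞.
Carrying out the integral gives A² · √(π)·b.
So A² = (√(π)·b)^(−1).
Substituting b = 2.010 gives A² = 0.28069, so A = 0.52980.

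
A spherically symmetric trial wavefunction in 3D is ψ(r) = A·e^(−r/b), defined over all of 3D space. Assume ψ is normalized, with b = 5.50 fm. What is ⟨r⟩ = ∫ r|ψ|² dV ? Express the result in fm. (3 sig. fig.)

⟨r⟩ ≈ 8.25 fm

⟨r⟩ = ∫ r |ψ|² 4πr² dr over the full domain.
Recall ∫₀^∞ r^m e^(−r/β) dr = m!·β^(m+1), since the A² factors cancel between numerator and denominator, ⟨r⟩ = 3·b/2.
With b = 5.50, ⟨r⟩ = 8.250.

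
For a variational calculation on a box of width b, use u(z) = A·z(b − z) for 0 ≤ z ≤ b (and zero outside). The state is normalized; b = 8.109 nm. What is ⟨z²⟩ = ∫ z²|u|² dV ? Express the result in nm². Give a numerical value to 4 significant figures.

⟨z²⟩ = ∫ z^2 |u|² dz over the full domain.
Expanding the polynomial and integrating term by term, evaluating both integrals, ⟨z²⟩ = 2·b^2/7.
With b = 8.109, ⟨z^2⟩ = 18.787.

⟨z^2⟩ ≈ 18.79 nm^2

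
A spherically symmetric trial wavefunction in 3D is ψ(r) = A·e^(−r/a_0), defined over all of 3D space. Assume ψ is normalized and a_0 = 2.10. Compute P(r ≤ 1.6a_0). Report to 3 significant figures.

P ≈ 0.620

With dV = 4πr²dr, the probability is ∫|ψ|² dV over r ≤ 1.6a_0.
The full normalization integral is A²·[π·a_0^3] = 1, fixing A².
Substituting u = r/a_0, A², 4π and the length scale all cancel in the ratio: P = ∫_{0}^{1.6} u^2·e^(-2·u) du / ∫_{0}^{∞} u^2·e^(-2·u) du.
Using ∫ u^2·e^(-2·u) du = -(2·u^2 + 2·u + 1)·e^(-2·u)/4, the numerator is 1/4 - 233·e^(-16/5)/100 and the denominator is 1/4.
Taking the ratio yields P = 0.6201.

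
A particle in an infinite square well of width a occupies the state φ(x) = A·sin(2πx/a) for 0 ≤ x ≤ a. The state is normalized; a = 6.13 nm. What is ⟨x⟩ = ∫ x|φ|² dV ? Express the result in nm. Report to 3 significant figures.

⟨x⟩ ≈ 3.07 nm

By definition ⟨x⟩ = ∫ x |φ(x)|² dx.
Since the A² factors cancel between numerator and denominator, ⟨x⟩ = a/2.
With a = 6.13, ⟨x⟩ = 3.065.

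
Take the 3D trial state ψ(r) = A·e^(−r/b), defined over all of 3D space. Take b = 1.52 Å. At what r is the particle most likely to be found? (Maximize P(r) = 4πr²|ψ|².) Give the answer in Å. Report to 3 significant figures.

Set d/dr [P(r) = 4πr²|ψ|²] = 0 and solve for r > 0.
Solving yields r = b.
With b = 1.52, the most probable radial distance is 1.520 Å.

r ≈ 1.52 Å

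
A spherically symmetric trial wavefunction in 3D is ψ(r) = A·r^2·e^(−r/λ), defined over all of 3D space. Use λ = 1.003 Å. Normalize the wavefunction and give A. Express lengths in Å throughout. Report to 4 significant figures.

Normalization requires ∫|ψ|² 4πr² dr = 1, integrated from 0 to ∞.
The angular integral contributes 4π, leaving ∫₀^∞ r²|ψ|² dr.
With ∫₀^∞ r^6 e^(−αr) dr = 6!/α^7, the integral (without the A² prefactor) comes out to 45·π·λ^7/2.
So A² = (45·π·λ^7/2)^(−1).
Substituting λ = 1.003 gives A² = 0.013854, so A = 0.11770.

A ≈ 0.1177 Å^(-7/2)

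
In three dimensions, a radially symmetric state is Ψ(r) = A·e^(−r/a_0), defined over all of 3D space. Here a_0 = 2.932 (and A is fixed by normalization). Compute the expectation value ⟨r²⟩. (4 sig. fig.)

By definition ⟨r²⟩ = ∫ r^2 |Ψ(r)|² 4πr² dr.
Recall ∫₀^∞ r^m e^(−r/β) dr = m!·β^(m+1), evaluating both integrals, ⟨r²⟩ = 3·a_0^2.
Putting a_0 = 2.932 gives 25.790.

⟨r^2⟩ ≈ 25.79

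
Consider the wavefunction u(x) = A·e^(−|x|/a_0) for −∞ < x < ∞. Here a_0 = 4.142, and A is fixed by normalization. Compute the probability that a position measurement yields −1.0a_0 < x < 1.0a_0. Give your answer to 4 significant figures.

P ≈ 0.8647

|u|² is the probability density, so P = ∫_{−1.0a_0}^{1.0a_0} |u|² dx.
The normalization integral ∫|u|²dx over the whole domain equals a_0·A², and A² cancels in the ratio.
By symmetry take twice the x ≥ 0 contribution in numerator and denominator; the 2's cancel. In terms of t = x/a_0 (A² and the length scale cancel between numerator and denominator), P = [∫_{0}^{1.0} e^(-2·t) dt] / [∫_{0}^{∞} e^(-2·t) dt].
With ∫ e^(-2·t) dt = -e^(-2·t)/2 + C, the region integral is 1/2 - e^(-2)/2 and the full one is 1/2.
The result is P = 0.86466.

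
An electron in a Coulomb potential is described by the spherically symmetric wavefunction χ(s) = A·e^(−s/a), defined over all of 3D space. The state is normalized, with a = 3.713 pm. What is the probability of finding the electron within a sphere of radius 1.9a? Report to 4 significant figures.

P ≈ 0.7311

P = ∫ |χ|² 4πs² ds over s ≤ 1.9a.
A² is fixed by ∫₀^∞ 4πs²|χ|² ds = 1, i.e. A² = (π·a^3)^(−1).
Substituting u = s/a, A², 4π and the length scale all cancel in the ratio: P = ∫_{0}^{1.9} u^2·e^(-2·u) du / ∫_{0}^{∞} u^2·e^(-2·u) du.
With ∫ u^2·e^(-2·u) du = -(2·u^2 + 2·u + 1)·e^(-2·u)/4 + C, the region integral is 1/4 - 601·e^(-19/5)/200 and the full one is 1/4.
This evaluates to P = 0.73110.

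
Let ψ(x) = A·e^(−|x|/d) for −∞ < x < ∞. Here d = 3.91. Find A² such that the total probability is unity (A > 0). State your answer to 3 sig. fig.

A^2 ≈ 0.256

Normalization requires ∫|ψ|² dx = 1, integrated from −∞ to ∞.
Recall ∫₀^∞ x^m e^(−x/β) dx = m!·β^(m+1), ∫|ψ|² dx = A²·(d).
Setting this equal to 1 gives A² = 1/(d).
With d = 3.91: A² = 0.2558 and A = 0.5057.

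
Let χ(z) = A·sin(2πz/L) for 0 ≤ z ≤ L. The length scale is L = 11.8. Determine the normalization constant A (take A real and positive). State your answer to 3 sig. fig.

A ≈ 0.412

Normalization requires ∫|χ|² dz = 1, integrated from 0 to L.
∫|χ|² dz = A²·(L/2).
With L = 11.8: A² = 0.1695 and A = 0.4117.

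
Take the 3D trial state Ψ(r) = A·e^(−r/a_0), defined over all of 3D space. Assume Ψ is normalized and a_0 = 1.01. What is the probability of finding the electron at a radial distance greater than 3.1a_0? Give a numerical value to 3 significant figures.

P ≈ 0.0536

Integrate the radial probability density 4πr²|Ψ|² over r > 3.1a_0.
The full normalization integral is A²·[π·a_0^3] = 1, fixing A².
Let u = r/a_0; then A², 4π and the length scale all cancel, so P = ∫_{3.1}^{∞} u^2·e^(-2·u) du ÷ ∫_{0}^{∞} u^2·e^(-2·u) du.
An antiderivative of u^2·e^(-2·u) is -(2·u^2 + 2·u + 1)·e^(-2·u)/4; evaluating from 3.1 to ∞ gives 1321·e^(-31/5)/200, while the full integral is 1/4.
This evaluates to P = 0.05362.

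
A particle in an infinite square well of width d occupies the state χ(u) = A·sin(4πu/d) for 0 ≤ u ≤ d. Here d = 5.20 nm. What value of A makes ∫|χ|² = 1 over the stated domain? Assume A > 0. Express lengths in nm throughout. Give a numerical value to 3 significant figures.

A ≈ 0.620 nm^(-1/2)

Normalization requires ∫|χ|² du = 1, integrated from 0 to d.
With ∫₀^d sin²(nπu/d) du = d/2, carrying out the integral gives A² · d/2.
Hence A² = 1/[d/2].
Substituting d = 5.20 gives A² = 0.3846, so A = 0.6202.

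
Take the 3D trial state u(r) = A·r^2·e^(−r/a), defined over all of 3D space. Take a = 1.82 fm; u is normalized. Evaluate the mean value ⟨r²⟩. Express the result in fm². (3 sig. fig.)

The expectation value is the |u|²-weighted average of r^2: ∫ r^2|u|² 4πr² dr.
Recall ∫₀^∞ r^m e^(−r/β) dr = m!·β^(m+1), the ratio of the moment integral to the normalization integral gives ⟨r²⟩ = 14·a^2.
With a = 1.82, ⟨r^2⟩ = 46.37.

⟨r^2⟩ ≈ 46.4 fm^2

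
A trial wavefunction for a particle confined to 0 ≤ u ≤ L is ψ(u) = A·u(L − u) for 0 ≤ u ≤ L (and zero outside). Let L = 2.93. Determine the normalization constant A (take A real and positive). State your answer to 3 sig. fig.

Require ∫ |ψ|² du = 1 over the whole domain.
∫|ψ|² du = A²·(L^5/30).
Plugging in L = 2.93 yields A = 0.3727.

A ≈ 0.373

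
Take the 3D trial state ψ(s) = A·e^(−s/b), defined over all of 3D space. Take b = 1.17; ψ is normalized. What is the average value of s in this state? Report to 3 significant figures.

⟨s⟩ ≈ 1.76

The expectation value is the |ψ|²-weighted average of s: ∫ s|ψ|² 4πs² ds.
The ratio of the moment integral to the normalization integral gives ⟨s⟩ = 3·b/2.
With b = 1.17, ⟨s⟩ = 1.755.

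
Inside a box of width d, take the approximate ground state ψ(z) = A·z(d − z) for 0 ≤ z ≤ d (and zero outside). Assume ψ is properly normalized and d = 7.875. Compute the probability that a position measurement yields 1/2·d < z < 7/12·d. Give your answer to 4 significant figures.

P ≈ 0.1534

P = ∫_{1/2·d}^{7/12·d} |ψ(z)|² dz.
With A² fixed by ∫|ψ|² = 1, i.e. A² = (d^5/30)^(−1), substitute and integrate.
In terms of u = z/d (A² and the length scale cancel between numerator and denominator), P = [∫_{1/2}^{7/12} u^2·(1 - u)^2 du] / [∫_{0}^{1} u^2·(1 - u)^2 du].
With ∫ u^2·(1 - u)^2 du = u^3·(6·u^2 - 15·u + 10)/30 + C, the region integral is ≈ 0.00511269 and the full one is 1/30.
This works out to P = 0.15338.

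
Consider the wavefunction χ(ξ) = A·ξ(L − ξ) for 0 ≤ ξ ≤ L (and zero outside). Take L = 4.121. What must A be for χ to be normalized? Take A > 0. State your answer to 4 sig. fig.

Normalization requires ∫|χ|² dξ = 1, integrated from 0 to L.
The integral (without the A² prefactor) comes out to L^5/30.
Hence A² = 1/[L^5/30].
With L = 4.121: A² = 0.025241 and A = 0.15887.

A ≈ 0.1589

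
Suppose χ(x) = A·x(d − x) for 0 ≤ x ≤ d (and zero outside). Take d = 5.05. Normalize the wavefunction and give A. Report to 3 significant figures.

A ≈ 0.0956

We need A² ∫|f|² dx = 1, taking the integral from 0 to d.
The integral (without the A² prefactor) comes out to d^5/30.
With d = 5.05: A² = 0.009134 and A = 0.09557.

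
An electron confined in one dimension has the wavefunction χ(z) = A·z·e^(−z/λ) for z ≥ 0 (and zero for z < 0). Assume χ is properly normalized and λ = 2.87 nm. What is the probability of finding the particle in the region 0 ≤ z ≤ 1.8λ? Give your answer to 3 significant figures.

P ≈ 0.697

P = ∫_{0}^{1.8λ} |χ(z)|² dz.
Since A² = 1/(λ^3/4), this is the region integral divided by the full normalization integral.
In terms of u = z/λ (A² and the length scale cancel between numerator and denominator), P = [∫_{0}^{1.8} u^2·e^(-2·u) du] / [∫_{0}^{∞} u^2·e^(-2·u) du].
An antiderivative of u^2·e^(-2·u) is -(2·u^2 + 2·u + 1)·e^(-2·u)/4; evaluating from 0 to 1.8 gives 1/4 - 277·e^(-18/5)/100, while the full integral is 1/4.
Taking the ratio, P = 0.6973.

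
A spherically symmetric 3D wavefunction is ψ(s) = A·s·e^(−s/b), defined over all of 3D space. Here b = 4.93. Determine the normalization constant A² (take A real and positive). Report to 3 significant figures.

Require ∫ |ψ|² 4πs² ds = 1 over the whole domain.
In 3D with spherical symmetry the volume element is 4πs² ds.
With ∫₀^∞ s^4 e^(−αs) ds = 4!/α^5, ∫|ψ|² 4πs² ds = A²·(3·π·b^5).
Hence A² = 1/[3·π·b^5].
With b = 4.93: A² = 0.00003643 and A = 0.006036.

A^2 ≈ 0.0000364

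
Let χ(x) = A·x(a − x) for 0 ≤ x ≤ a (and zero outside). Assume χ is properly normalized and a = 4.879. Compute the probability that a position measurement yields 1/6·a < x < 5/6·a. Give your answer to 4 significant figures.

The probability is P = ∫ |χ|² dx over [1/6·a, 5/6·a].
Since A² = 1/(a^5/30), this is the region integral divided by the full normalization integral.
In terms of u = x/a (A² and the length scale cancel between numerator and denominator), P = [∫_{1/6}^{5/6} u^2·(1 - u)^2 du] / [∫_{0}^{1} u^2·(1 - u)^2 du].
Using ∫ u^2·(1 - u)^2 du = u^3·(6·u^2 - 15·u + 10)/30, the numerator is 301/9720 and the denominator is 1/30.
Evaluating gives P = 301/324.

P ≈ 0.9290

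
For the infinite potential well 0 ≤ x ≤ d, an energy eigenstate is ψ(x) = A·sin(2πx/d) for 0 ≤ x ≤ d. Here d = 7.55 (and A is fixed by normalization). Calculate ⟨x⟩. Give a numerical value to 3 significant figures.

⟨x⟩ ≈ 3.78

By definition ⟨x⟩ = ∫ x |ψ(x)|² dx.
Since the A² factors cancel between numerator and denominator, ⟨x⟩ = d/2.
With d = 7.55, ⟨x⟩ = 3.775.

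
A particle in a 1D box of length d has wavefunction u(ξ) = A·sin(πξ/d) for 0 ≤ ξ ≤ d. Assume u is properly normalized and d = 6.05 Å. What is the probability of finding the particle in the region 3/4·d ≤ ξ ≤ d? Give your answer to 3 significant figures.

P ≈ 0.0908

The probability is P = ∫ |u|² dξ over [3/4·d, d].
Since A² = 1/(d/2), this is the region integral divided by the full normalization integral.
Let t = ξ/d; then A² and the length scale cancel, so P = ∫_{3/4}^{1} sin(π·t)^2 dt ÷ ∫_{0}^{1} sin(π·t)^2 dt.
An antiderivative of sin(π·t)^2 is t/2 - sin(2·π·t)/(4·π); evaluating from 3/4 to 1 gives 1/8 - 1/(4·π), while the full integral is 1/2.
Taking the ratio, P = (-2 + π)/(4·π).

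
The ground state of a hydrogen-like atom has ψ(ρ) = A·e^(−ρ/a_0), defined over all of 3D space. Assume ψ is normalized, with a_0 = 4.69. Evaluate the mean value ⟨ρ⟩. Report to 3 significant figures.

⟨ρ⟩ ≈ 7.04

By definition ⟨ρ⟩ = ∫ ρ |ψ(ρ)|² 4πρ² dρ.
With ∫₀^∞ ρ^3 e^(−αρ) dρ = 3!/α^4, since the A² factors cancel between numerator and denominator, ⟨ρ⟩ = 3·a_0/2.
Putting a_0 = 4.69 gives 7.035.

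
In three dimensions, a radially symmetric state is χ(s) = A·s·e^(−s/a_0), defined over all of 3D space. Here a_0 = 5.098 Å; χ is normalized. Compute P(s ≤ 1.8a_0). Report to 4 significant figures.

P = ∫ |χ|² 4πs² ds over s ≤ 1.8a_0.
The full normalization integral is A²·[3·π·a_0^5] = 1, fixing A².
Substituting u = s/a_0, A², 4π and the length scale all cancel in the ratio: P = ∫_{0}^{1.8} u^4·e^(-2·u) du / ∫_{0}^{∞} u^4·e^(-2·u) du.
Using ∫ u^4·e^(-2·u) du = -(u^4/2 + u^3 + 3·u^2/2 + 3·u/2 + 3/4)·e^(-2·u), the numerator is ≈ 0.220171 and the denominator is 3/4.
Taking the ratio yields P = 0.29356.

P ≈ 0.2936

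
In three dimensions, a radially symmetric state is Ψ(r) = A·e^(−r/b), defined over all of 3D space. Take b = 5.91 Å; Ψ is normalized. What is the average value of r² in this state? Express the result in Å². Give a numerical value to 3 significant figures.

⟨r^2⟩ ≈ 105 Å^2

By definition ⟨r²⟩ = ∫ r^2 |Ψ(r)|² 4πr² dr.
Recall ∫₀^∞ r^m e^(−r/β) dr = m!·β^(m+1), evaluating both integrals, ⟨r²⟩ = 3·b^2.
Putting b = 5.91 gives 104.8.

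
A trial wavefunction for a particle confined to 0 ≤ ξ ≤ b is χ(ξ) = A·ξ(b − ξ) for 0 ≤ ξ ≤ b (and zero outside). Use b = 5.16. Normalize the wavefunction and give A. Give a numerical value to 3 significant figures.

Normalization requires ∫|χ|² dξ = 1, integrated from 0 to b.
Expanding the polynomial and integrating term by term, the integral (without the A² prefactor) comes out to b^5/30.
Plugging in b = 5.16 yields A = 0.09056.

A ≈ 0.0906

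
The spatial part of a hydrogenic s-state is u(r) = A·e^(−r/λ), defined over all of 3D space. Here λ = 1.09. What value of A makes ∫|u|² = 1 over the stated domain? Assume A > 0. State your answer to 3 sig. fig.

A ≈ 0.496

The normalization condition is ∫|u|² 4πr² dr = 1 from 0 to ∞.
The angular integral contributes 4π, leaving ∫₀^∞ r²|u|² dr.
Recall ∫₀^∞ r^m e^(−r/β) dr = m!·β^(m+1), with u = A·e^(−r/λ), the integral evaluates to A²·[π·λ^3].
Setting this equal to 1 gives A² = 1/(π·λ^3).
With λ = 1.09: A² = 0.2458 and A = 0.4958.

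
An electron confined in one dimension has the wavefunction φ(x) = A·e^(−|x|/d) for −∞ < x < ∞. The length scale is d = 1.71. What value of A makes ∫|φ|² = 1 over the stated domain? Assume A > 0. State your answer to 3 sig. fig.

A ≈ 0.765

Require ∫ |φ|² dx = 1 over the whole domain.
∫|φ|² dx = A²·(d).
So A² = (d)^(−1).
Substituting d = 1.71 gives A² = 0.5848, so A = 0.7647.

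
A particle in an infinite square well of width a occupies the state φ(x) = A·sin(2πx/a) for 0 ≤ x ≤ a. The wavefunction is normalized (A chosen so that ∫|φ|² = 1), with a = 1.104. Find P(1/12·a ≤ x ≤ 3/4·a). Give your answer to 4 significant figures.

P ≈ 0.7356

|φ|² is the probability density, so P = ∫_{1/12·a}^{3/4·a} |φ|² dx.
With A² fixed by ∫|φ|² = 1, i.e. A² = (a/2)^(−1), substitute and integrate.
Substituting u = x/a, A² and the length scale cancel in the ratio: P = ∫_{1/12}^{3/4} sin(2·π·u)^2 du / ∫_{0}^{1} sin(2·π·u)^2 du.
An antiderivative of sin(2·π·u)^2 is u/2 - sin(4·π·u)/(8·π); evaluating from 1/12 to 3/4 gives √(3)/(16·π) + 1/3, while the full integral is 1/2.
Evaluating gives P = √(3)/(8·π) + 2/3.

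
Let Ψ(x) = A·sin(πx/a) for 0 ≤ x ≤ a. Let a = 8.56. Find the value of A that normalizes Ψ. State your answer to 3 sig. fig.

Normalization requires ∫|Ψ|² dx = 1, integrated from 0 to a.
With ∫₀^a sin²(nπx/a) dx = a/2, the integral (without the A² prefactor) comes out to a/2.
With a = 8.56: A² = 0.2336 and A = 0.4834.

A ≈ 0.483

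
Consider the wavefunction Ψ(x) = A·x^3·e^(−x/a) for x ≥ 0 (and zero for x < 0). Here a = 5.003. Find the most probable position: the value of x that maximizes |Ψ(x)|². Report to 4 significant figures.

Set d/dx [|Ψ(x)|²] = 0 and solve for x > 0.
Solving yields x = 3·a.
With a = 5.003, the most probable position is 15.009.

x ≈ 15.01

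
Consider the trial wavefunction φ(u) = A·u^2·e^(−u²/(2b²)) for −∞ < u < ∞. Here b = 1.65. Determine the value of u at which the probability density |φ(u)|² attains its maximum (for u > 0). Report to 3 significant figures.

Differentiate |φ(u)|² with respect to u and set to zero.
Solving yields u = √(2)·b.
With b = 1.65, the value of u > 0 at which the probability density is greatest is 2.333.

u ≈ 2.33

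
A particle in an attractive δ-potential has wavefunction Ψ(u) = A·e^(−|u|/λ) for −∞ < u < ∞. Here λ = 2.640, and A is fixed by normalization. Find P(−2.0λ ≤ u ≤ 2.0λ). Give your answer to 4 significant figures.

|Ψ|² is the probability density, so P = ∫_{−2.0λ}^{2.0λ} |Ψ|² du.
The normalization integral ∫|Ψ|²du over the whole domain equals λ·A², and A² cancels in the ratio.
Both integrals are even about u = 0, so only the u ≥ 0 halves are needed (the factors of 2 cancel). Substituting t = u/λ, A² and the length scale cancel in the ratio: P = ∫_{0}^{2.0} e^(-2·t) dt / ∫_{0}^{∞} e^(-2·t) dt.
With ∫ e^(-2·t) dt = -e^(-2·t)/2 + C, the region integral is 1/2 - e^(-4)/2 and the full one is 1/2.
Taking the ratio, P = 0.98168.

P ≈ 0.9817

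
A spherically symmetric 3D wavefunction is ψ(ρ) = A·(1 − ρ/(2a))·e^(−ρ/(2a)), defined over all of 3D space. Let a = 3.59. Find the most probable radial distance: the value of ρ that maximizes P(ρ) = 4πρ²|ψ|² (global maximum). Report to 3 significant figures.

ρ ≈ 18.8

Differentiate P(ρ) = 4πρ²|ψ|² with respect to ρ and set to zero.
Solving yields ρ = a·(√(5) + 3).
With a = 3.59, the most probable radial distance is 18.80.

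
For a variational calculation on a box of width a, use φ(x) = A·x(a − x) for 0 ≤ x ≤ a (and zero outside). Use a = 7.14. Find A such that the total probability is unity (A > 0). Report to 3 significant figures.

A ≈ 0.0402

Require ∫ |φ|² dx = 1 over the whole domain.
Expanding the polynomial and integrating term by term, the integral (without the A² prefactor) comes out to a^5/30.
So A² = (a^5/30)^(−1).
Substituting a = 7.14 gives A² = 0.001617, so A = 0.04021.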